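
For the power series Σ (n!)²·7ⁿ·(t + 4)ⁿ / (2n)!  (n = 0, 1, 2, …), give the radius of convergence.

The ratio of consecutive coefficients is (n+1)²/[(2n+1)·(2n+2)] · 7 → 7/4.
The series converges when 7/4 · |t + 4| < 1, giving R = 4/7.

R = 4/7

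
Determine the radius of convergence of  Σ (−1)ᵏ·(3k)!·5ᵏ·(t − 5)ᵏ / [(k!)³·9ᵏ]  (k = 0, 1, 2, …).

By the ratio test, |a_{k+1}/a_k| = (3k+1)·(3k+2)·(3k+3)/(k+1)³ · 5/9 → 15.
Convergence for |t − 5| · 15 < 1, i.e. |t − 5| < 1/15. So R = 1/15.

R = 1/15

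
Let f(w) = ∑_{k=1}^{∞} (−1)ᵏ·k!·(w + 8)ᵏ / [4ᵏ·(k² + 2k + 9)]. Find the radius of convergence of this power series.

R = 0

The ratio of consecutive coefficients is (k+1) · 1/4 · (k² + 2k + 9)/((k+1)² + 2(k+1) + 9) → ∞.
The ratio grows without bound, so the series diverges whenever (w + 8) ≠ 0; it converges only at w = -8. R = 0.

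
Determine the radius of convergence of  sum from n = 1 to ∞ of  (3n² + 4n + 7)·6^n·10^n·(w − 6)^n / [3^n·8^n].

Ratio test: |a_{n+1}/a_n| = [(3(n+1)² + 4(n+1) + 7)/(3n² + 4n + 7)] · 6·10/(3·8) → 5/2 as n → ∞.
Convergence for |w − 6| · 5/2 < 1, i.e. |w − 6| < 2/5. So R = 2/5.

R = 2/5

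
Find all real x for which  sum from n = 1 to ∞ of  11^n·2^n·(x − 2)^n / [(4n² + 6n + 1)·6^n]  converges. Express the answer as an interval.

Apply the ratio test: |a_{n+1}| / |a_n| = [(4n² + 6n + 1)/(4(n+1)² + 6(n+1) + 1)] · 11·2/6, which tends to 11/3 as n → ∞.
Hence the series converges for |x − 2| < 1/(11/3) = 3/11, so the radius of convergence is 3/11.
Check x = 25/11: absolute convergence follows by limit comparison with Σ 1/n².
Check x = 19/11: the terms are on the order of 1/n², so the series converges absolutely by comparison with the p-series (p = 2 > 1).

[19/11, 25/11]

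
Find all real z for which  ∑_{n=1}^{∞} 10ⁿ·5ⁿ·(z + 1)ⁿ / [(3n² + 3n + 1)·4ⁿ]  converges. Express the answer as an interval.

By the ratio test, |a_{n+1}/a_n| = [(3n² + 3n + 1)/(3(n+1)² + 3(n+1) + 1)] · 10·5/4 → 25/2.
Hence the series converges for |z + 1| < 1/(25/2) = 2/25, so the radius of convergence is 2/25.
Check z = -23/25: absolute convergence follows by limit comparison with Σ 1/n².
When z = -27/25, absolute convergence follows by limit comparison with Σ 1/n².

[-27/25, -23/25]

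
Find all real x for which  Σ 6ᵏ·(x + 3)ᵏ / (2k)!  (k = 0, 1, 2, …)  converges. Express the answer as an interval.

(−∞, ∞)

Ratio test: |a_{k+1}/a_k| = 6 · 1/[(2k+1)·(2k+2)] → 0 as k → ∞.
Since the limit is 0 < 1 for every x, the series converges on all of ℝ and R = ∞.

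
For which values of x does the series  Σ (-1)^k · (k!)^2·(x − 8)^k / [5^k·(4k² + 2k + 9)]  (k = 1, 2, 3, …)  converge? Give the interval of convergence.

{8}

The ratio of consecutive coefficients is (k+1)² · 1/5 · (4k² + 2k + 9)/(4(k+1)² + 2(k+1) + 9) → ∞.
The terms grow without bound for any (x − 8) ≠ 0, so R = 0 (convergence only at x = 8).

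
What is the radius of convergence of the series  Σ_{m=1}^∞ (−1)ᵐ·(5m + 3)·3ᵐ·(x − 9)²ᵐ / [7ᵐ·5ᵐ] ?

Ratio test: |a_{m+1}/a_m| = [(5(m+1) + 3)/(5m + 3)] · 3/(7·5) → 3/35 as m → ∞.
Writing y = (x − 9)², the series in y has radius 35/3, so |x − 9| < √(35/3) and R = √105/3.

R = √105/3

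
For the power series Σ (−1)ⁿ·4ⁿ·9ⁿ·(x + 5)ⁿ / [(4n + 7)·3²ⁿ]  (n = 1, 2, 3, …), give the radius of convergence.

The ratio of consecutive coefficients is [(4n + 7)/(4(n+1) + 7)] · 4·9/9 → 4.
Thus R = 1/(4) = 1/4.

R = 1/4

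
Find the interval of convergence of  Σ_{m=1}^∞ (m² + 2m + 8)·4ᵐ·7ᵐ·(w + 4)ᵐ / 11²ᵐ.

By the ratio test, |a_{m+1}/a_m| = [((m+1)² + 2(m+1) + 8)/(m² + 2m + 8)] · 4·7/121 → 28/121.
Thus R = 1/(28/121) = 121/28.
Check w = 9/28: the m-th term does not approach 0; divergence by the term test.
Endpoint w = -233/28: the terms do not tend to 0, so the series diverges.

(-233/28, 9/28)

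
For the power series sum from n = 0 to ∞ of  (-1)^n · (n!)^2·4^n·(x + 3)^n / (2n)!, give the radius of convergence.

Ratio test: |a_{n+1}/a_n| = (n+1)²/[(2n+1)·(2n+2)] · 4 → 1 as n → ∞.
Hence R = 1.

R = 1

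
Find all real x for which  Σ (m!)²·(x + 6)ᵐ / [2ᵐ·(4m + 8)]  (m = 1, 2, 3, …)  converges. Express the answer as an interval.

The ratio of consecutive coefficients is (m+1)² · 1/2 · (4m + 8)/(4(m+1) + 8) → ∞.
The ratio grows without bound, so the series diverges whenever (x + 6) ≠ 0; it converges only at x = -6. R = 0.

{-6}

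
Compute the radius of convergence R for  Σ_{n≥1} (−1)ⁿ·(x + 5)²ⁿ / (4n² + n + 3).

The ratio of consecutive coefficients is (4n² + n + 3)/(4(n+1)² + (n+1) + 3) → 1.
Successive powers of (x + 5) differ by 2, so the series converges when |x + 5|² · 1 < 1, i.e. |x + 5| < √(1) = 1. So R = 1.

R = 1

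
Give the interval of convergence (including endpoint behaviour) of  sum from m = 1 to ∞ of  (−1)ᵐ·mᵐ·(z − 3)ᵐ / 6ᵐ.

By the Cauchy root test, |a_m|^(1/m) = m/6 → ∞.
Since the m-th root of |a_m| is unbounded, the series converges only at z = 3; R = 0.

{3}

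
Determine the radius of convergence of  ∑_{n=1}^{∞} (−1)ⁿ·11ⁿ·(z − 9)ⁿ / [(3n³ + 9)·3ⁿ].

R = 3/11

By the ratio test, |a_{n+1}/a_n| = [(3n³ + 9)/(3(n+1)³ + 9)] · 11/3 → 11/3.
The series converges when 11/3 · |z − 9| < 1, giving R = 3/11.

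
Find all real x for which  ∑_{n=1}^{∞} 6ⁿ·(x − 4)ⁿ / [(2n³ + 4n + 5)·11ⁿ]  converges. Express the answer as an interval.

[13/6, 35/6]

The ratio of consecutive coefficients is [(2n³ + 4n + 5)/(2(n+1)³ + 4(n+1) + 5)] · 6/11 → 6/11.
Convergence for |x − 4| · 6/11 < 1, i.e. |x − 4| < 11/6. So R = 11/6.
Endpoint x = 35/6: the terms are on the order of 1/n³, so the series converges absolutely by comparison with the p-series (p = 3 > 1).
When x = 13/6, the terms are on the order of 1/n³, so the series converges absolutely by comparison with the p-series (p = 3 > 1).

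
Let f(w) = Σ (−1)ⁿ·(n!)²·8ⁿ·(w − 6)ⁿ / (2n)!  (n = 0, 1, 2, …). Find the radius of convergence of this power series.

By the ratio test, |a_{n+1}/a_n| = (n+1)²/[(2n+1)·(2n+2)] · 8 → 2.
Convergence for |w − 6| · 2 < 1, i.e. |w − 6| < 1/2. So R = 1/2.

R = 1/2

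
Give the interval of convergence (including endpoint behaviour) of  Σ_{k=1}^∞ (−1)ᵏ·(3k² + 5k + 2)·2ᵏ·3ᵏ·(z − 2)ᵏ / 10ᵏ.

(1/3, 11/3)

By the ratio test, |a_{k+1}/a_k| = [(3(k+1)² + 5(k+1) + 2)/(3k² + 5k + 2)] · 2·3/10 → 3/5.
Hence the series converges for |z − 2| < 1/(3/5) = 5/3, so the radius of convergence is 5/3.
At z = 11/3: the terms have absolute value of order k², which does not tend to 0, so the series diverges by the divergence test.
Endpoint z = 1/3: the terms do not tend to 0, so the series diverges.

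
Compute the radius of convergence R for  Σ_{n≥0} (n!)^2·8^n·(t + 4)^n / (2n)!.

R = 1/2

Ratio test: |a_{n+1}/a_n| = (n+1)²/[(2n+1)·(2n+2)] · 8 → 2 as n → ∞.
Hence the series converges for |t + 4| < 1/(2) = 1/2, so the radius of convergence is 1/2.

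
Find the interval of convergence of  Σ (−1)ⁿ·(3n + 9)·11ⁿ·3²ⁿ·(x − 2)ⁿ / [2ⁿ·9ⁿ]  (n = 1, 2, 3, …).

By the ratio test, |a_{n+1}/a_n| = [(3(n+1) + 9)/(3n + 9)] · 11·9/(2·9) → 11/2.
Hence the series converges for |x − 2| < 1/(11/2) = 2/11, so the radius of convergence is 2/11.
Endpoint x = 24/11: the terms have absolute value of order n, which does not tend to 0, so the series diverges by the divergence test.
Endpoint x = 20/11: the n-th term does not approach 0; divergence by the term test.

(20/11, 24/11)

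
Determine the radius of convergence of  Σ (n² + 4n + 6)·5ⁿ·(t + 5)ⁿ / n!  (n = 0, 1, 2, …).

R = ∞

Apply the ratio test: |a_{n+1}| / |a_n| = ((n+1)² + 4(n+1) + 6)/(n² + 4n + 6) · 5 · 1/(n+1), which tends to 0 as n → ∞.
The ratio tends to 0 regardless of t, hence R = ∞.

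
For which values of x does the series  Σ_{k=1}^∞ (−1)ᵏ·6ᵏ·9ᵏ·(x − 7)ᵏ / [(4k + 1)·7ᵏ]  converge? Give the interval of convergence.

(371/54, 385/54]

Apply the ratio test: |a_{k+1}| / |a_k| = [(4k + 1)/(4(k+1) + 1)] · 6·9/7, which tends to 54/7 as k → ∞.
Thus R = 1/(54/7) = 7/54.
Check x = 385/54: convergence follows from the alternating series test (terms decrease monotonically to 0).
When x = 371/54, the terms are asymptotic to a nonzero constant times 1/k, so the series diverges by limit comparison with Σ 1/k.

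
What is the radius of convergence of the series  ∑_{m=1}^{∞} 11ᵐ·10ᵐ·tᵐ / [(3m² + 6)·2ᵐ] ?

By the ratio test, |a_{m+1}/a_m| = [(3m² + 6)/(3(m+1)² + 6)] · 11·10/2 → 55.
The series converges when 55 · |t| < 1, giving R = 1/55.

R = 1/55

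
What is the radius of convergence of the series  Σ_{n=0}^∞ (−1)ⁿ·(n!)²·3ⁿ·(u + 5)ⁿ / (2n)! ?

By the ratio test, |a_{n+1}/a_n| = (n+1)²/[(2n+1)·(2n+2)] · 3 → 3/4.
Convergence for |u + 5| · 3/4 < 1, i.e. |u + 5| < 4/3. So R = 4/3.

R = 4/3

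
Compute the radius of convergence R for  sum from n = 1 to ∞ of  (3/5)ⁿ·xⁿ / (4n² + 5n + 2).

R = 5/3

Ratio test: |a_{n+1}/a_n| = [(4n² + 5n + 2)/(4(n+1)² + 5(n+1) + 2)] · 3/5 → 3/5 as n → ∞.
The series converges when 3/5 · |x| < 1, giving R = 5/3.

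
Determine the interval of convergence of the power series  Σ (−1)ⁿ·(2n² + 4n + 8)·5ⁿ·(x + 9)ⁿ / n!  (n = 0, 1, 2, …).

(−∞, ∞)

Apply the ratio test: |a_{n+1}| / |a_n| = (2(n+1)² + 4(n+1) + 8)/(2n² + 4n + 8) · 5 · 1/(n+1), which tends to 0 as n → ∞.
The ratio tends to 0 regardless of x, hence R = ∞.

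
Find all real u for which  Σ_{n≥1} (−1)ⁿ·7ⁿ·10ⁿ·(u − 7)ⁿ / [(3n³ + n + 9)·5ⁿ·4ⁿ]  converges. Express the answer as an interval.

By the ratio test, |a_{n+1}/a_n| = [(3n³ + n + 9)/(3(n+1)³ + (n+1) + 9)] · 7·10/(5·4) → 7/2.
Thus R = 1/(7/2) = 2/7.
Endpoint u = 51/7: the terms are on the order of 1/n³, so the series converges absolutely by comparison with the p-series (p = 3 > 1).
Check u = 47/7: the terms are on the order of 1/n³, so the series converges absolutely by comparison with the p-series (p = 3 > 1).

[47/7, 51/7]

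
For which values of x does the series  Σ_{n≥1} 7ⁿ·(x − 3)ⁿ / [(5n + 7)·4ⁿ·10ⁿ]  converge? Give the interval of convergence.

Apply the ratio test: |a_{n+1}| / |a_n| = [(5n + 7)/(5(n+1) + 7)] · 7/(4·10), which tends to 7/40 as n → ∞.
Thus R = 1/(7/40) = 40/7.
When x = 61/7, comparison with the harmonic series Σ 1/n shows the series diverges.
Check x = -19/7: the terms alternate in sign and decrease monotonically to 0 in absolute value (size ~ c/n), so the alternating series test gives convergence.

[-19/7, 61/7)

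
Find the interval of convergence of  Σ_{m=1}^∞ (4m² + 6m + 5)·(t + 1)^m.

(-2, 0)

The ratio of consecutive coefficients is (4(m+1)² + 6(m+1) + 5)/(4m² + 6m + 5) → 1.
So the series converges when |t + 1| < 1 and diverges when |t + 1| > 1; R = 1.
Endpoint t = 0: the terms do not tend to 0, so the series diverges.
When t = -2, the terms have absolute value of order m², which does not tend to 0, so the series diverges by the divergence test.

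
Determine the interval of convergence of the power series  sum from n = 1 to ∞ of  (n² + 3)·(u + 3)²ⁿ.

By the ratio test, |a_{n+1}/a_n| = ((n+1)² + 3)/(n² + 3) → 1.
Writing y = (u + 3)², the series in y has radius 1, so |u + 3| < √(1) = 1 and R = 1.
Check u = -2: the n-th term does not approach 0; divergence by the term test.
At u = -4: the terms have absolute value of order n², which does not tend to 0, so the series diverges by the divergence test.

(-4, -2)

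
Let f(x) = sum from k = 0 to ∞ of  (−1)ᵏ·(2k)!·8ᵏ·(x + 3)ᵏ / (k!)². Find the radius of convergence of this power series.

R = 1/32

Apply the ratio test: |a_{k+1}| / |a_k| = (2k+1)·(2k+2)/(k+1)² · 8, which tends to 32 as k → ∞.
The series converges when 32 · |x + 3| < 1, giving R = 1/32.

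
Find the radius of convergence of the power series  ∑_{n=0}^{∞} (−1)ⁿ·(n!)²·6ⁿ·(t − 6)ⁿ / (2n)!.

Apply the ratio test: |a_{n+1}| / |a_n| = (n+1)²/[(2n+1)·(2n+2)] · 6, which tends to 3/2 as n → ∞.
Convergence for |t − 6| · 3/2 < 1, i.e. |t − 6| < 2/3. So R = 2/3.

R = 2/3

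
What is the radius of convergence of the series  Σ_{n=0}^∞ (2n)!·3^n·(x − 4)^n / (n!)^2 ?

Apply the ratio test: |a_{n+1}| / |a_n| = (2n+1)·(2n+2)/(n+1)² · 3, which tends to 12 as n → ∞.
Thus R = 1/(12) = 1/12.

R = 1/12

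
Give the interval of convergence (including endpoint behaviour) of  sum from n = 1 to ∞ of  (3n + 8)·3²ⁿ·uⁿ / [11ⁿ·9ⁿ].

(-11, 11)

Ratio test: |a_{n+1}/a_n| = [(3(n+1) + 8)/(3n + 8)] · 9/(11·9) → 1/11 as n → ∞.
The series converges when 1/11 · |u| < 1, giving R = 11.
Check u = 11: the terms have absolute value of order n, which does not tend to 0, so the series diverges by the divergence test.
Check u = -11: the terms do not tend to 0, so the series diverges.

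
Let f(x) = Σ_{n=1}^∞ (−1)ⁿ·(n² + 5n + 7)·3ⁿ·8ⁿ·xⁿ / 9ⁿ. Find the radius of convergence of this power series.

R = 3/8

Apply the ratio test: |a_{n+1}| / |a_n| = [((n+1)² + 5(n+1) + 7)/(n² + 5n + 7)] · 3·8/9, which tends to 8/3 as n → ∞.
Thus R = 1/(8/3) = 3/8.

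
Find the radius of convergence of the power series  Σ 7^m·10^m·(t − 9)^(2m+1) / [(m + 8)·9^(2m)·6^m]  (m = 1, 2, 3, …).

Ratio test: |a_{m+1}/a_m| = [(m + 8)/((m+1) + 8)] · 7·10/(81·6) → 35/243 as m → ∞.
Since the exponent of (t − 9) increases by 2 each term, convergence requires |t − 9|² < 243/35, hence R = 9√105/35.

R = 9√105/35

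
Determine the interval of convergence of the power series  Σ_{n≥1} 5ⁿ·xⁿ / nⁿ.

By the Cauchy root test, |a_n|^(1/n) = 5/n → 0.
Since the n-th root of |a_n| tends to 0, the series converges for all real x; R = ∞.

(−∞, ∞)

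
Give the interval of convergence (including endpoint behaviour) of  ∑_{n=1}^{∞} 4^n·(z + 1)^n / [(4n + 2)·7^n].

By the ratio test, |a_{n+1}/a_n| = [(4n + 2)/(4(n+1) + 2)] · 4/7 → 4/7.
Convergence for |z + 1| · 4/7 < 1, i.e. |z + 1| < 7/4. So R = 7/4.
Endpoint z = 3/4: the terms behave like c/n; limit comparison with the harmonic series gives divergence.
At z = -11/4: convergence follows from the alternating series test (terms decrease monotonically to 0).

[-11/4, 3/4)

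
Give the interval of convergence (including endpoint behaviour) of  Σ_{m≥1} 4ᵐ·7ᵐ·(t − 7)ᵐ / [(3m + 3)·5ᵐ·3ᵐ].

Apply the ratio test: |a_{m+1}| / |a_m| = [(3m + 3)/(3(m+1) + 3)] · 4·7/(5·3), which tends to 28/15 as m → ∞.
The series converges when 28/15 · |t − 7| < 1, giving R = 15/28.
Check t = 211/28: comparison with the harmonic series Σ 1/m shows the series diverges.
When t = 181/28, the terms alternate in sign and decrease monotonically to 0 in absolute value (size ~ c/m), so the alternating series test gives convergence.

[181/28, 211/28)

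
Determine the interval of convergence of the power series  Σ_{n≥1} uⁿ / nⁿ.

(−∞, ∞)

By the Cauchy root test, |a_n|^(1/n) = 1/n → 0.
The limit is 0 for every u, so R = ∞.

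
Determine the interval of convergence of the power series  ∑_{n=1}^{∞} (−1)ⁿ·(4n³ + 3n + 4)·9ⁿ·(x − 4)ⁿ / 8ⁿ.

(28/9, 44/9)

Apply the ratio test: |a_{n+1}| / |a_n| = [(4(n+1)³ + 3(n+1) + 4)/(4n³ + 3n + 4)] · 9/8, which tends to 9/8 as n → ∞.
The series converges when 9/8 · |x − 4| < 1, giving R = 8/9.
Check x = 44/9: the terms do not tend to 0, so the series diverges.
At x = 28/9: the terms have absolute value of order n³, which does not tend to 0, so the series diverges by the divergence test.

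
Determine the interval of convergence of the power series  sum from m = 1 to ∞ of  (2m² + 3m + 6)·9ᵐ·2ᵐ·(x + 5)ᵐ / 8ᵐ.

The ratio of consecutive coefficients is [(2(m+1)² + 3(m+1) + 6)/(2m² + 3m + 6)] · 9·2/8 → 9/4.
The series converges when 9/4 · |x + 5| < 1, giving R = 4/9.
Check x = -41/9: the m-th term does not approach 0; divergence by the term test.
When x = -49/9, the terms have absolute value of order m², which does not tend to 0, so the series diverges by the divergence test.

(-49/9, -41/9)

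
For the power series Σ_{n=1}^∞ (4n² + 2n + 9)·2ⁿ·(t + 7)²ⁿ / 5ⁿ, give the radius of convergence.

R = √10/2

The ratio of consecutive coefficients is [(4(n+1)² + 2(n+1) + 9)/(4n² + 2n + 9)] · 2/5 → 2/5.
Writing y = (t + 7)², the series in y has radius 5/2, so |t + 7| < √(5/2) and R = √10/2.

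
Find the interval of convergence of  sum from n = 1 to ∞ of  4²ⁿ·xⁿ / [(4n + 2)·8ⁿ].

[-1/2, 1/2)

Ratio test: |a_{n+1}/a_n| = [(4n + 2)/(4(n+1) + 2)] · 16/8 → 2 as n → ∞.
The series converges when 2 · |x| < 1, giving R = 1/2.
At x = 1/2: the terms behave like c/n; limit comparison with the harmonic series gives divergence.
Check x = -1/2: the terms alternate in sign and decrease monotonically to 0 in absolute value (size ~ c/n), so the alternating series test gives convergence.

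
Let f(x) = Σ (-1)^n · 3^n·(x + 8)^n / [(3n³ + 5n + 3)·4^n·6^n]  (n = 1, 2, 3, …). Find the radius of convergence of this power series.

By the ratio test, |a_{n+1}/a_n| = [(3n³ + 5n + 3)/(3(n+1)³ + 5(n+1) + 3)] · 3/(4·6) → 1/8.
Hence the series converges for |x + 8| < 1/(1/8) = 8, so the radius of convergence is 8.

R = 8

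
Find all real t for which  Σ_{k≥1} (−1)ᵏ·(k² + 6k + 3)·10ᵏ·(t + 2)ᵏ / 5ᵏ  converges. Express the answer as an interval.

(-5/2, -3/2)

The ratio of consecutive coefficients is [((k+1)² + 6(k+1) + 3)/(k² + 6k + 3)] · 10/5 → 2.
Convergence for |t + 2| · 2 < 1, i.e. |t + 2| < 1/2. So R = 1/2.
At t = -3/2: the k-th term does not approach 0; divergence by the term test.
Endpoint t = -5/2: the terms have absolute value of order k², which does not tend to 0, so the series diverges by the divergence test.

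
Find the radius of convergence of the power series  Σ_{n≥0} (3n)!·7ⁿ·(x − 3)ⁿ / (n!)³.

R = 1/189

By the ratio test, |a_{n+1}/a_n| = (3n+1)·(3n+2)·(3n+3)/(n+1)³ · 7 → 189.
The series converges when 189 · |x − 3| < 1, giving R = 1/189.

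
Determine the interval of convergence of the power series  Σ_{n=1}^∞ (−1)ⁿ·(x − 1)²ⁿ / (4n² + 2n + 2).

[0, 2]

Ratio test: |a_{n+1}/a_n| = (4n² + 2n + 2)/(4(n+1)² + 2(n+1) + 2) → 1 as n → ∞.
Successive powers of (x − 1) differ by 2, so the series converges when |x − 1|² · 1 < 1, i.e. |x − 1| < √(1) = 1. So R = 1.
Endpoint x = 2: absolute convergence follows by limit comparison with Σ 1/n².
When x = 0, the terms are on the order of 1/n², so the series converges absolutely by comparison with the p-series (p = 2 > 1).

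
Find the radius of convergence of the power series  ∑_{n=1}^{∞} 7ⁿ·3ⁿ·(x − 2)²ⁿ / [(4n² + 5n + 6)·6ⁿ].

R = √14/7

By the ratio test, |a_{n+1}/a_n| = [(4n² + 5n + 6)/(4(n+1)² + 5(n+1) + 6)] · 7·3/6 → 7/2.
Writing y = (x − 2)², the series in y has radius 2/7, so |x − 2| < √(2/7) and R = √14/7.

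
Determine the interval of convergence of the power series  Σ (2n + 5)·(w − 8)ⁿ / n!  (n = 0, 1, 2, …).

Ratio test: |a_{n+1}/a_n| = (2(n+1) + 5)/(2n + 5) · 1/(n+1) → 0 as n → ∞.
The limit is 0, so the series converges for all w; R = ∞.

(−∞, ∞)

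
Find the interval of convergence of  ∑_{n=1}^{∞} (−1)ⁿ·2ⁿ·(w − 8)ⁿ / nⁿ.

(−∞, ∞)

By the Cauchy root test, |a_n|^(1/n) = 2/n → 0.
The limit is 0 for every w, so R = ∞.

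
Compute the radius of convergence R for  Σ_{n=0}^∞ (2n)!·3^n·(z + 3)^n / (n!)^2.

By the ratio test, |a_{n+1}/a_n| = (2n+1)·(2n+2)/(n+1)² · 3 → 12.
Thus R = 1/(12) = 1/12.

R = 1/12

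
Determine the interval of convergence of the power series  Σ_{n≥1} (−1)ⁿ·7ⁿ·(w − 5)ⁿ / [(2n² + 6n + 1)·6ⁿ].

[29/7, 41/7]

Ratio test: |a_{n+1}/a_n| = [(2n² + 6n + 1)/(2(n+1)² + 6(n+1) + 1)] · 7/6 → 7/6 as n → ∞.
Hence the series converges for |w − 5| < 1/(7/6) = 6/7, so the radius of convergence is 6/7.
When w = 41/7, the series is dominated by a constant times Σ 1/n², which converges (p = 2 > 1).
At w = 29/7: the series is dominated by a constant times Σ 1/n², which converges (p = 2 > 1).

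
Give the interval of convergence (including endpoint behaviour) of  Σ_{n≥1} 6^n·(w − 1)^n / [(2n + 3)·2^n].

[2/3, 4/3)

By the ratio test, |a_{n+1}/a_n| = [(2n + 3)/(2(n+1) + 3)] · 6/2 → 3.
Thus R = 1/(3) = 1/3.
Check w = 4/3: the terms are asymptotic to a nonzero constant times 1/n, so the series diverges by limit comparison with Σ 1/n.
Check w = 2/3: an alternating series whose terms decrease to 0 in absolute value, so it converges by the Leibniz criterion.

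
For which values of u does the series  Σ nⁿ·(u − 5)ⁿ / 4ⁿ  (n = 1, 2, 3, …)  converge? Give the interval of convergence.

{5}

Root test: |a_n|^(1/n) = n/4 → ∞.
The root grows without bound, so R = 0 (convergence only at u = 5).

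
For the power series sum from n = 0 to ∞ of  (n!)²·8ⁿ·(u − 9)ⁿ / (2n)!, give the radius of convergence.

The ratio of consecutive coefficients is (n+1)²/[(2n+1)·(2n+2)] · 8 → 2.
The series converges when 2 · |u − 9| < 1, giving R = 1/2.

R = 1/2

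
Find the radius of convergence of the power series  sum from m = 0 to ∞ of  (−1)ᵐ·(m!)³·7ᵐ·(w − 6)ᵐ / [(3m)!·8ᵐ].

R = 216/7

Apply the ratio test: |a_{m+1}| / |a_m| = (m+1)³/[(3m+1)·(3m+2)·(3m+3)] · 7/8, which tends to 7/216 as m → ∞.
Convergence for |w − 6| · 7/216 < 1, i.e. |w − 6| < 216/7. So R = 216/7.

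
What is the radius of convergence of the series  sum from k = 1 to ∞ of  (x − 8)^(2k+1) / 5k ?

R = 1

The ratio of consecutive coefficients is 5k/5(k+1) → 1.
Successive powers of (x − 8) differ by 2, so the series converges when |x − 8|² · 1 < 1, i.e. |x − 8| < √(1) = 1. So R = 1.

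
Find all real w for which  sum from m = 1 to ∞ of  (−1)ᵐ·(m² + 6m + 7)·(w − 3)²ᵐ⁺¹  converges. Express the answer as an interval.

(2, 4)

Apply the ratio test: |a_{m+1}| / |a_m| = ((m+1)² + 6(m+1) + 7)/(m² + 6m + 7), which tends to 1 as m → ∞.
Successive powers of (w − 3) differ by 2, so the series converges when |w − 3|² · 1 < 1, i.e. |w − 3| < √(1) = 1. So R = 1.
Check w = 4: the terms have absolute value of order m², which does not tend to 0, so the series diverges by the divergence test.
When w = 2, the m-th term does not approach 0; divergence by the term test.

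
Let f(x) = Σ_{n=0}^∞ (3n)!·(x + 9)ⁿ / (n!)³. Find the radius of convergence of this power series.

R = 1/27

The ratio of consecutive coefficients is (3n+1)·(3n+2)·(3n+3)/(n+1)³ → 27.
Convergence for |x + 9| · 27 < 1, i.e. |x + 9| < 1/27. So R = 1/27.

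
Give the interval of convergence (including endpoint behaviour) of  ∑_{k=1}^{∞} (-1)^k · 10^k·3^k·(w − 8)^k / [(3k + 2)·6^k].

The ratio of consecutive coefficients is [(3k + 2)/(3(k+1) + 2)] · 10·3/6 → 5.
Convergence for |w − 8| · 5 < 1, i.e. |w − 8| < 1/5. So R = 1/5.
When w = 41/5, the terms alternate in sign and decrease monotonically to 0 in absolute value (size ~ c/k), so the alternating series test gives convergence.
Check w = 39/5: the terms are asymptotic to a nonzero constant times 1/k, so the series diverges by limit comparison with Σ 1/k.

(39/5, 41/5]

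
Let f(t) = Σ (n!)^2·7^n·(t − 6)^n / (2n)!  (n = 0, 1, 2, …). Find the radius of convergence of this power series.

Ratio test: |a_{n+1}/a_n| = (n+1)²/[(2n+1)·(2n+2)] · 7 → 7/4 as n → ∞.
Hence the series converges for |t − 6| < 1/(7/4) = 4/7, so the radius of convergence is 4/7.

R = 4/7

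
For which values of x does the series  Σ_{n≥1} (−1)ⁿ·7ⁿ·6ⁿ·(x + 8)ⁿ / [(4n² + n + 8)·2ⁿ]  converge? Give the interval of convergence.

Apply the ratio test: |a_{n+1}| / |a_n| = [(4n² + n + 8)/(4(n+1)² + (n+1) + 8)] · 7·6/2, which tends to 21 as n → ∞.
The series converges when 21 · |x + 8| < 1, giving R = 1/21.
When x = -167/21, the series is dominated by a constant times Σ 1/n², which converges (p = 2 > 1).
Endpoint x = -169/21: the series is dominated by a constant times Σ 1/n², which converges (p = 2 > 1).

[-169/21, -167/21]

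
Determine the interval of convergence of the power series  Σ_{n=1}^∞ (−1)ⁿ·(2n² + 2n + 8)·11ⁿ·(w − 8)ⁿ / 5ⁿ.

(83/11, 93/11)

The ratio of consecutive coefficients is [(2(n+1)² + 2(n+1) + 8)/(2n² + 2n + 8)] · 11/5 → 11/5.
The series converges when 11/5 · |w − 8| < 1, giving R = 5/11.
At w = 93/11: the terms do not tend to 0, so the series diverges.
At w = 83/11: the terms do not tend to 0, so the series diverges.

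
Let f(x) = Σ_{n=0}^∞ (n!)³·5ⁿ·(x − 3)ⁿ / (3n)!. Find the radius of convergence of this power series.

R = 27/5

By the ratio test, |a_{n+1}/a_n| = (n+1)³/[(3n+1)·(3n+2)·(3n+3)] · 5 → 5/27.
Hence the series converges for |x − 3| < 1/(5/27) = 27/5, so the radius of convergence is 27/5.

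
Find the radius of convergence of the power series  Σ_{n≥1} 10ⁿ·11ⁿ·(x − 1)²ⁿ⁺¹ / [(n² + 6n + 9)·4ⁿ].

The ratio of consecutive coefficients is [(n² + 6n + 9)/((n+1)² + 6(n+1) + 9)] · 10·11/4 → 55/2.
Since the exponent of (x − 1) increases by 2 each term, convergence requires |x − 1|² < 2/55, hence R = √110/55.

R = √110/55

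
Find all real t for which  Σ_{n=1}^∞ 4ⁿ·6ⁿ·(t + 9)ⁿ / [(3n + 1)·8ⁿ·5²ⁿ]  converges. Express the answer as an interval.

[-52/3, -2/3)

Ratio test: |a_{n+1}/a_n| = [(3n + 1)/(3(n+1) + 1)] · 4·6/(8·25) → 3/25 as n → ∞.
Hence the series converges for |t + 9| < 1/(3/25) = 25/3, so the radius of convergence is 25/3.
When t = -2/3, the terms are asymptotic to a nonzero constant times 1/n, so the series diverges by limit comparison with Σ 1/n.
At t = -52/3: the terms alternate in sign and decrease monotonically to 0 in absolute value (size ~ c/n), so the alternating series test gives convergence.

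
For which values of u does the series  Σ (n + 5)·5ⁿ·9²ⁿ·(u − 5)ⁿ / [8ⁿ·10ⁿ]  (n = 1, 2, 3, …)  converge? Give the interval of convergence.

The ratio of consecutive coefficients is [((n+1) + 5)/(n + 5)] · 5·81/(8·10) → 81/16.
The series converges when 81/16 · |u − 5| < 1, giving R = 16/81.
Check u = 421/81: the n-th term does not approach 0; divergence by the term test.
Check u = 389/81: the terms have absolute value of order n, which does not tend to 0, so the series diverges by the divergence test.

(389/81, 421/81)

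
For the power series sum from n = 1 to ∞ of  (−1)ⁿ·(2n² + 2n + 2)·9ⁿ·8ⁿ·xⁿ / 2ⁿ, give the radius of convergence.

Apply the ratio test: |a_{n+1}| / |a_n| = [(2(n+1)² + 2(n+1) + 2)/(2n² + 2n + 2)] · 9·8/2, which tends to 36 as n → ∞.
Convergence for |x| · 36 < 1, i.e. |x| < 1/36. So R = 1/36.

R = 1/36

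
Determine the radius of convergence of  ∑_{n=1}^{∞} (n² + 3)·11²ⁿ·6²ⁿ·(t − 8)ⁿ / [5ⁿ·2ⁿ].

R = 5/2178

The ratio of consecutive coefficients is [((n+1)² + 3)/(n² + 3)] · 121·36/(5·2) → 2178/5.
Convergence for |t − 8| · 2178/5 < 1, i.e. |t − 8| < 5/2178. So R = 5/2178.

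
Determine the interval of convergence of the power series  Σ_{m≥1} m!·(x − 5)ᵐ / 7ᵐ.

{5}

Ratio test: |a_{m+1}/a_m| = (m+1) · 1/7 → ∞ as m → ∞.
Since the ratio → ∞, the series diverges for every x ≠ 5, and R = 0.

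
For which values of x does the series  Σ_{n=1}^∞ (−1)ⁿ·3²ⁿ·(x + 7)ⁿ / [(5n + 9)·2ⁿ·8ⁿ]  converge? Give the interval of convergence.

The ratio of consecutive coefficients is [(5n + 9)/(5(n+1) + 9)] · 9/(2·8) → 9/16.
Convergence for |x + 7| · 9/16 < 1, i.e. |x + 7| < 16/9. So R = 16/9.
When x = -47/9, an alternating series whose terms decrease to 0 in absolute value, so it converges by the Leibniz criterion.
When x = -79/9, the terms are asymptotic to a nonzero constant times 1/n, so the series diverges by limit comparison with Σ 1/n.

(-79/9, -47/9]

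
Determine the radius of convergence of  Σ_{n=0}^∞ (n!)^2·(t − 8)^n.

The ratio of consecutive coefficients is (n+1)² → ∞.
The terms grow without bound for any (t − 8) ≠ 0, so R = 0 (convergence only at t = 8).

R = 0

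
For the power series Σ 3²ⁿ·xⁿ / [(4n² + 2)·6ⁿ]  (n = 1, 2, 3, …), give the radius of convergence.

By the ratio test, |a_{n+1}/a_n| = [(4n² + 2)/(4(n+1)² + 2)] · 9/6 → 3/2.
The series converges when 3/2 · |x| < 1, giving R = 2/3.

R = 2/3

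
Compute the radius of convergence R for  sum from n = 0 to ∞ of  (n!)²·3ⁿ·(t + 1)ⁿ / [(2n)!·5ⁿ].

The ratio of consecutive coefficients is (n+1)²/[(2n+1)·(2n+2)] · 3/5 → 3/20.
Convergence for |t + 1| · 3/20 < 1, i.e. |t + 1| < 20/3. So R = 20/3.

R = 20/3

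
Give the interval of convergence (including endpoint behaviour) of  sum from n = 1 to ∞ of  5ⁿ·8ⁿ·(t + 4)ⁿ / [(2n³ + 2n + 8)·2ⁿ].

[-81/20, -79/20]

Apply the ratio test: |a_{n+1}| / |a_n| = [(2n³ + 2n + 8)/(2(n+1)³ + 2(n+1) + 8)] · 5·8/2, which tends to 20 as n → ∞.
Thus R = 1/(20) = 1/20.
Endpoint t = -79/20: the terms are on the order of 1/n³, so the series converges absolutely by comparison with the p-series (p = 3 > 1).
At t = -81/20: absolute convergence follows by limit comparison with Σ 1/n³.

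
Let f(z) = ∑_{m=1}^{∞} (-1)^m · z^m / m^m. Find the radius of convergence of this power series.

Root test: |a_m|^(1/m) = 1/m → 0.
The limit is 0 for every z, so R = ∞.

R = ∞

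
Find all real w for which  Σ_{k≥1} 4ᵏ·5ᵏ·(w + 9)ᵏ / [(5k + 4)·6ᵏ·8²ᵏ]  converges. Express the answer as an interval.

[-141/5, 51/5)

By the ratio test, |a_{k+1}/a_k| = [(5k + 4)/(5(k+1) + 4)] · 4·5/(6·64) → 5/96.
The series converges when 5/96 · |w + 9| < 1, giving R = 96/5.
Endpoint w = 51/5: comparison with the harmonic series Σ 1/k shows the series diverges.
When w = -141/5, convergence follows from the alternating series test (terms decrease monotonically to 0).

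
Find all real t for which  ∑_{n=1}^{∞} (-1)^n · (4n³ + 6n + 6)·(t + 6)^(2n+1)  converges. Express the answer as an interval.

The ratio of consecutive coefficients is (4(n+1)³ + 6(n+1) + 6)/(4n³ + 6n + 6) → 1.
Writing y = (t + 6)², the series in y has radius 1, so |t + 6| < √(1) = 1 and R = 1.
At t = -5: the n-th term does not approach 0; divergence by the term test.
Check t = -7: the n-th term does not approach 0; divergence by the term test.

(-7, -5)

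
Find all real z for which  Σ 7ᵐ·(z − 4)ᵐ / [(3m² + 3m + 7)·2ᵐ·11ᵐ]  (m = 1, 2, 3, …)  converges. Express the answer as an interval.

Apply the ratio test: |a_{m+1}| / |a_m| = [(3m² + 3m + 7)/(3(m+1)² + 3(m+1) + 7)] · 7/(2·11), which tends to 7/22 as m → ∞.
The series converges when 7/22 · |z − 4| < 1, giving R = 22/7.
Check z = 50/7: absolute convergence follows by limit comparison with Σ 1/m².
Endpoint z = 6/7: the series is dominated by a constant times Σ 1/m², which converges (p = 2 > 1).

[6/7, 50/7]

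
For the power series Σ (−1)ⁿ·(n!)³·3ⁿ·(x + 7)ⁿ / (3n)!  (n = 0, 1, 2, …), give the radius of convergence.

By the ratio test, |a_{n+1}/a_n| = (n+1)³/[(3n+1)·(3n+2)·(3n+3)] · 3 → 1/9.
Convergence for |x + 7| · 1/9 < 1, i.e. |x + 7| < 9. So R = 9.

R = 9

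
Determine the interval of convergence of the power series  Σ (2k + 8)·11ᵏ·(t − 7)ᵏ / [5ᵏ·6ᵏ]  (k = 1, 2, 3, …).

Ratio test: |a_{k+1}/a_k| = [(2(k+1) + 8)/(2k + 8)] · 11/(5·6) → 11/30 as k → ∞.
Convergence for |t − 7| · 11/30 < 1, i.e. |t − 7| < 30/11. So R = 30/11.
Endpoint t = 107/11: the terms have absolute value of order k, which does not tend to 0, so the series diverges by the divergence test.
At t = 47/11: the terms do not tend to 0, so the series diverges.

(47/11, 107/11)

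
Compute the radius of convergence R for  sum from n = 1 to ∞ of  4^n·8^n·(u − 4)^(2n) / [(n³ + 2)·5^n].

R = √10/8

Ratio test: |a_{n+1}/a_n| = [(n³ + 2)/((n+1)³ + 2)] · 4·8/5 → 32/5 as n → ∞.
Since the exponent of (u − 4) increases by 2 each term, convergence requires |u − 4|² < 5/32, hence R = √10/8.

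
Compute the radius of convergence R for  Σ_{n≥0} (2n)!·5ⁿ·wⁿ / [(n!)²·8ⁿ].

R = 2/5

Ratio test: |a_{n+1}/a_n| = (2n+1)·(2n+2)/(n+1)² · 5/8 → 5/2 as n → ∞.
Hence the series converges for |w| < 1/(5/2) = 2/5, so the radius of convergence is 2/5.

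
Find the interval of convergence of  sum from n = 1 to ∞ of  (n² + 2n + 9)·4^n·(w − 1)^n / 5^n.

(-1/4, 9/4)

Ratio test: |a_{n+1}/a_n| = [((n+1)² + 2(n+1) + 9)/(n² + 2n + 9)] · 4/5 → 4/5 as n → ∞.
Convergence for |w − 1| · 4/5 < 1, i.e. |w − 1| < 5/4. So R = 5/4.
Endpoint w = 9/4: the terms do not tend to 0, so the series diverges.
When w = -1/4, the terms have absolute value of order n², which does not tend to 0, so the series diverges by the divergence test.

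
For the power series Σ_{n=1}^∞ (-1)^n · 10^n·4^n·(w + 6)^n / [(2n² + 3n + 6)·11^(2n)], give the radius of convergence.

R = 121/40

The ratio of consecutive coefficients is [(2n² + 3n + 6)/(2(n+1)² + 3(n+1) + 6)] · 10·4/121 → 40/121.
Thus R = 1/(40/121) = 121/40.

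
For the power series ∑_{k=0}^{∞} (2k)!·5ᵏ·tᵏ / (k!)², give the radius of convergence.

R = 1/20

By the ratio test, |a_{k+1}/a_k| = (2k+1)·(2k+2)/(k+1)² · 5 → 20.
The series converges when 20 · |t| < 1, giving R = 1/20.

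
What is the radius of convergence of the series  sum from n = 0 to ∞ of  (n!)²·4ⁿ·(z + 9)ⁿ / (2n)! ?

R = 1

The ratio of consecutive coefficients is (n+1)²/[(2n+1)·(2n+2)] · 4 → 1.
So the series converges when |z + 9| < 1 and diverges when |z + 9| > 1; R = 1.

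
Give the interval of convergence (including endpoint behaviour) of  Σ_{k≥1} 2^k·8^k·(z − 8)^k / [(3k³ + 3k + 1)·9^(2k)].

[47/16, 209/16]

The ratio of consecutive coefficients is [(3k³ + 3k + 1)/(3(k+1)³ + 3(k+1) + 1)] · 2·8/81 → 16/81.
Convergence for |z − 8| · 16/81 < 1, i.e. |z − 8| < 81/16. So R = 81/16.
At z = 209/16: absolute convergence follows by limit comparison with Σ 1/k³.
When z = 47/16, the terms are on the order of 1/k³, so the series converges absolutely by comparison with the p-series (p = 3 > 1).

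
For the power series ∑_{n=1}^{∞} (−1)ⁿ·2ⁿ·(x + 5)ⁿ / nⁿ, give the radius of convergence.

R = ∞

By the Cauchy root test, |a_n|^(1/n) = 2/n → 0.
The limit is 0 for every x, so R = ∞.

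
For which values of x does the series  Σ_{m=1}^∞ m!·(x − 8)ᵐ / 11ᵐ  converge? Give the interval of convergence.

Apply the ratio test: |a_{m+1}| / |a_m| = (m+1) · 1/11, which tends to ∞ as m → ∞.
Since the ratio → ∞, the series diverges for every x ≠ 8, and R = 0.

{8}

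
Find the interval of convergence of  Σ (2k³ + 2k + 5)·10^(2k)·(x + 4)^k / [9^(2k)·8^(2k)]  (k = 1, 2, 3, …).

The ratio of consecutive coefficients is [(2(k+1)³ + 2(k+1) + 5)/(2k³ + 2k + 5)] · 100/(81·64) → 25/1296.
The series converges when 25/1296 · |x + 4| < 1, giving R = 1296/25.
Check x = 1196/25: the terms have absolute value of order k³, which does not tend to 0, so the series diverges by the divergence test.
At x = -1396/25: the k-th term does not approach 0; divergence by the term test.

(-1396/25, 1196/25)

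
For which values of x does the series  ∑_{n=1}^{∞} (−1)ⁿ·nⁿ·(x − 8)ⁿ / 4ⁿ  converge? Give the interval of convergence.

{8}

By the Cauchy root test, |a_n|^(1/n) = n/4 → ∞.
Since the n-th root of |a_n| is unbounded, the series converges only at x = 8; R = 0.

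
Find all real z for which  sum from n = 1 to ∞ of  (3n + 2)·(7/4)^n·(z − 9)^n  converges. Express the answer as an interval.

By the ratio test, |a_{n+1}/a_n| = [(3(n+1) + 2)/(3n + 2)] · 7/4 → 7/4.
The series converges when 7/4 · |z − 9| < 1, giving R = 4/7.
When z = 67/7, the terms do not tend to 0, so the series diverges.
Check z = 59/7: the terms do not tend to 0, so the series diverges.

(59/7, 67/7)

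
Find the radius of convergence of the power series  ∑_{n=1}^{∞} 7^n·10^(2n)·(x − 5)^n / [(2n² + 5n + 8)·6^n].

Ratio test: |a_{n+1}/a_n| = [(2n² + 5n + 8)/(2(n+1)² + 5(n+1) + 8)] · 7·100/6 → 350/3 as n → ∞.
Hence the series converges for |x − 5| < 1/(350/3) = 3/350, so the radius of convergence is 3/350.

R = 3/350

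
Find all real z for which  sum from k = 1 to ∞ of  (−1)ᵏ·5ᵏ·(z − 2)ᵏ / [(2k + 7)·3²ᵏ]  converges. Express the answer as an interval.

Apply the ratio test: |a_{k+1}| / |a_k| = [(2k + 7)/(2(k+1) + 7)] · 5/9, which tends to 5/9 as k → ∞.
Thus R = 1/(5/9) = 9/5.
Check z = 19/5: the terms alternate in sign and decrease monotonically to 0 in absolute value (size ~ c/k), so the alternating series test gives convergence.
When z = 1/5, the terms behave like c/k; limit comparison with the harmonic series gives divergence.

(1/5, 19/5]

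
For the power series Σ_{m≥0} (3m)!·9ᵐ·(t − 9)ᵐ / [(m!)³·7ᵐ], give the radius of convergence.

Apply the ratio test: |a_{m+1}| / |a_m| = (3m+1)·(3m+2)·(3m+3)/(m+1)³ · 9/7, which tends to 243/7 as m → ∞.
The series converges when 243/7 · |t − 9| < 1, giving R = 7/243.

R = 7/243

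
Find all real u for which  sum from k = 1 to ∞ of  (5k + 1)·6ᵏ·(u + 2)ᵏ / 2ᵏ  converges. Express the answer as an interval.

Apply the ratio test: |a_{k+1}| / |a_k| = [(5(k+1) + 1)/(5k + 1)] · 6/2, which tends to 3 as k → ∞.
The series converges when 3 · |u + 2| < 1, giving R = 1/3.
Check u = -5/3: the k-th term does not approach 0; divergence by the term test.
When u = -7/3, the k-th term does not approach 0; divergence by the term test.

(-7/3, -5/3)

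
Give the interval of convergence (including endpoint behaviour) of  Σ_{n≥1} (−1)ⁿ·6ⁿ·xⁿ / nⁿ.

(−∞, ∞)

Root test: |a_n|^(1/n) = 6/n → 0.
Since the n-th root of |a_n| tends to 0, the series converges for all real x; R = ∞.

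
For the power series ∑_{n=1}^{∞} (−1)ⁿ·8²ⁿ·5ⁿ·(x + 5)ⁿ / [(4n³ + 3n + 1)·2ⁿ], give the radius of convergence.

R = 1/160

The ratio of consecutive coefficients is [(4n³ + 3n + 1)/(4(n+1)³ + 3(n+1) + 1)] · 64·5/2 → 160.
Thus R = 1/(160) = 1/160.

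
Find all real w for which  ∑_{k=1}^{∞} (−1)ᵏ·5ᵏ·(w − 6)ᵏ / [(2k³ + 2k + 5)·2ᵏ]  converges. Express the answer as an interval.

Ratio test: |a_{k+1}/a_k| = [(2k³ + 2k + 5)/(2(k+1)³ + 2(k+1) + 5)] · 5/2 → 5/2 as k → ∞.
Convergence for |w − 6| · 5/2 < 1, i.e. |w − 6| < 2/5. So R = 2/5.
At w = 32/5: the series is dominated by a constant times Σ 1/k³, which converges (p = 3 > 1).
Check w = 28/5: absolute convergence follows by limit comparison with Σ 1/k³.

[28/5, 32/5]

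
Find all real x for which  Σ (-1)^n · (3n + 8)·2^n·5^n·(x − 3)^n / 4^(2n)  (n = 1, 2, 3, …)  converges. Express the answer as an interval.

(7/5, 23/5)

Apply the ratio test: |a_{n+1}| / |a_n| = [(3(n+1) + 8)/(3n + 8)] · 2·5/16, which tends to 5/8 as n → ∞.
Hence the series converges for |x − 3| < 1/(5/8) = 8/5, so the radius of convergence is 8/5.
At x = 23/5: the n-th term does not approach 0; divergence by the term test.
Check x = 7/5: the terms have absolute value of order n, which does not tend to 0, so the series diverges by the divergence test.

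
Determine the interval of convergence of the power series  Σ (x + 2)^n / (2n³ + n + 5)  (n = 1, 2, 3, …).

Ratio test: |a_{n+1}/a_n| = (2n³ + n + 5)/(2(n+1)³ + (n+1) + 5) → 1 as n → ∞.
Convergence for |x + 2| < 1, so R = 1.
Check x = -1: the series is dominated by a constant times Σ 1/n³, which converges (p = 3 > 1).
At x = -3: the terms are on the order of 1/n³, so the series converges absolutely by comparison with the p-series (p = 3 > 1).

[-3, -1]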